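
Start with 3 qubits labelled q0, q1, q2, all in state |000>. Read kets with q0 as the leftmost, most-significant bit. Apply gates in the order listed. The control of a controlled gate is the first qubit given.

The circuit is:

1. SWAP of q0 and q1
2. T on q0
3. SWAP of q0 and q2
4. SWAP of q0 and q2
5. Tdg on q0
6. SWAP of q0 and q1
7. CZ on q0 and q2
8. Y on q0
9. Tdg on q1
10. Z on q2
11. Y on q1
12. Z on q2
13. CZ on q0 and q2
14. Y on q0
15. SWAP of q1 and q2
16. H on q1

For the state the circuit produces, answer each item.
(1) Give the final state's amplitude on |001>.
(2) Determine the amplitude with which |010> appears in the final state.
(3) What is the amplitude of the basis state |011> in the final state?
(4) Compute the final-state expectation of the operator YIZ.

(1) The amplitude on |001> is sqrt(2)*I/2. Key observation: the block from step 1 through step 6 cancels to the identity and can be dropped.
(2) The amplitude on |010> is 0.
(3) The amplitude on |011> is sqrt(2)*I/2.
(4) The expectation value of YIZ is 0.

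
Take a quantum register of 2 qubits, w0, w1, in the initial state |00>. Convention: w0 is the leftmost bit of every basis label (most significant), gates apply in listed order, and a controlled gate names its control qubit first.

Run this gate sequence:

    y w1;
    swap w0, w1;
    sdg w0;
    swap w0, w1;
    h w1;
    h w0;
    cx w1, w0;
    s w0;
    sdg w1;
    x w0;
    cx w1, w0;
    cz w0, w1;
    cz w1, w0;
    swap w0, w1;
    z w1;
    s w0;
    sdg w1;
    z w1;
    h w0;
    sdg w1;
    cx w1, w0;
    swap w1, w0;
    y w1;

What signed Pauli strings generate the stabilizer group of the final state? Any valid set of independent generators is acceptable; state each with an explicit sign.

The stabilizer group can be generated by +YI, -IY, among other valid generating sets.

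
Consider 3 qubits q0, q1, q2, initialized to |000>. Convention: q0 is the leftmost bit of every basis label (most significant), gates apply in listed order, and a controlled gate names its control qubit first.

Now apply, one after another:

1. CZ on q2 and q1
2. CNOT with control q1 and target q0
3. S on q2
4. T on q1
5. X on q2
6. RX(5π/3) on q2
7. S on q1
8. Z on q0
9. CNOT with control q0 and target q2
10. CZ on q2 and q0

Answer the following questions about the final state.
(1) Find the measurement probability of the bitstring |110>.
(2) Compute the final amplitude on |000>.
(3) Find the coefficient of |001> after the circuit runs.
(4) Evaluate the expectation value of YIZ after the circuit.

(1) The probability of measuring |110> is 0.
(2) The final state's coefficient on |000> equals -I/2.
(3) The final state's coefficient on |001> equals -sqrt(3)/2.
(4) The expectation value of YIZ is 0.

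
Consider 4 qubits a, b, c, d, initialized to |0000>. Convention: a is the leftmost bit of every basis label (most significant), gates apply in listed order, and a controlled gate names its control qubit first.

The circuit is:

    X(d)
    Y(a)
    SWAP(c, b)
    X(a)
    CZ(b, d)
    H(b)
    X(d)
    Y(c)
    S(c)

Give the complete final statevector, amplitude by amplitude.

The final amplitudes are -sqrt(2)*I/2 on |0010>, -sqrt(2)*I/2 on |0110>, and 0 on every other basis state.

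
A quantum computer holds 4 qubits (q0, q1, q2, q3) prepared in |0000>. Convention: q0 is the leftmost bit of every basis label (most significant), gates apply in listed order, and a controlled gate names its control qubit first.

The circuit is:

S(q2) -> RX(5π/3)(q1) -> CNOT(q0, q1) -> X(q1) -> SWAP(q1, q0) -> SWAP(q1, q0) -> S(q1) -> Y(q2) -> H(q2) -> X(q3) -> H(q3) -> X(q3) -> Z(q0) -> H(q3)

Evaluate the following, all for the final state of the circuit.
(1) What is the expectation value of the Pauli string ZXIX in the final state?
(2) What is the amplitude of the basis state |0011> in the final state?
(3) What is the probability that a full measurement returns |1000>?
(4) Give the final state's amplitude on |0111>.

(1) In the final state, ZXIX has expectation 0. Key observation: steps 5-6 multiply out to the identity, so the circuit reduces to the remaining gates.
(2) The amplitude on |0011> is sqrt(2)/4.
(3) A full measurement returns |1000> with probability 0.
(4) |0111> carries amplitude sqrt(6)/4 in the final state.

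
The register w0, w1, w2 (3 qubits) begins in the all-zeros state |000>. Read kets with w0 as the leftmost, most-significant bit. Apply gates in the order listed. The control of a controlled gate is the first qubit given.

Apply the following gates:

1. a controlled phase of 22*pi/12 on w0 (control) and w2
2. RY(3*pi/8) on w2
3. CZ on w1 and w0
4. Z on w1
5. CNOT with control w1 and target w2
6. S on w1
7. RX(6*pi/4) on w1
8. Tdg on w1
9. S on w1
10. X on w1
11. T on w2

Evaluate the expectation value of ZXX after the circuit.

The expectation value of ZXX is -sqrt(sqrt(2) + 2)/4.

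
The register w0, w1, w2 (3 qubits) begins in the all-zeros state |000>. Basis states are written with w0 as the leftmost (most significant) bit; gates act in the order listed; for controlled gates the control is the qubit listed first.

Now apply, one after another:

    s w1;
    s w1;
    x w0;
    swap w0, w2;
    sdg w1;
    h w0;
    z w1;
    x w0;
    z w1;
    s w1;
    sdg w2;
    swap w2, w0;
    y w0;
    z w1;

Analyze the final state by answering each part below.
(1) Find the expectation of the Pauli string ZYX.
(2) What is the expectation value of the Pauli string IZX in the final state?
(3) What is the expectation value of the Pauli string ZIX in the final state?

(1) In the final state, ZYX has expectation 0.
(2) The expectation value of IZX is 1.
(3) In the final state, ZIX has expectation 1.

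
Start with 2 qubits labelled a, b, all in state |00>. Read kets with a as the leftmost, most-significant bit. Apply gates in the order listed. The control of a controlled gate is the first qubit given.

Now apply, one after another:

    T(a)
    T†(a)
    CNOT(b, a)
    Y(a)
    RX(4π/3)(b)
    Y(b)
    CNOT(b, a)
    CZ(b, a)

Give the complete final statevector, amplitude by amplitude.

After the circuit, the state carries amplitude 0 on |00>, 1/2 on |01>, -sqrt(3)*I/2 on |10>, 0 on |11>.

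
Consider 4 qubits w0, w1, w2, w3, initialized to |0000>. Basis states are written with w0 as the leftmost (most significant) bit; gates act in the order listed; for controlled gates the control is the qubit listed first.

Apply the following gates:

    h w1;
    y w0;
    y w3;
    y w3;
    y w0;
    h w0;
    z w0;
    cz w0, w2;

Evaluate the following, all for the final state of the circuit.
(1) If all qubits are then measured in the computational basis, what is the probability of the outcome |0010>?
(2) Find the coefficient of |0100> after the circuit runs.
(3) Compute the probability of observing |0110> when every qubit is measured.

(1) The probability of measuring |0010> is 0. Key observation: gates 2-5 undo each other exactly, leaving only the rest of the circuit to track.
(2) |0100> carries amplitude 1/2 in the final state.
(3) The probability of measuring |0110> is 0.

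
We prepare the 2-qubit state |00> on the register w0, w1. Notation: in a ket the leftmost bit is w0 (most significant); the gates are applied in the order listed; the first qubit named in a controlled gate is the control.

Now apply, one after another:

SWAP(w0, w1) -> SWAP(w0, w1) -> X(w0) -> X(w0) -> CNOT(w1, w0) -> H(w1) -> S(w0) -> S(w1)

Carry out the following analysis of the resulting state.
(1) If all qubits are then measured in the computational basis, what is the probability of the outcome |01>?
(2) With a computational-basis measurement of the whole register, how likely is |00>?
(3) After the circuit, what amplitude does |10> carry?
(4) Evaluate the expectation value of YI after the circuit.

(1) Outcome |01> occurs with probability 1/2.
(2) A full measurement returns |00> with probability 1/2.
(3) The amplitude on |10> is 0.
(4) The expectation value of YI is 0.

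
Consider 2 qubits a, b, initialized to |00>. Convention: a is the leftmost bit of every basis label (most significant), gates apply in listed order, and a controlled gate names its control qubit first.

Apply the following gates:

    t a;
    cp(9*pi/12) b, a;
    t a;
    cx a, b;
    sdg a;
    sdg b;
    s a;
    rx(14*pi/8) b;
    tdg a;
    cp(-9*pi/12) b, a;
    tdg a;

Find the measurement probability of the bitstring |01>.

The probability of measuring |01> is 1/2 - sqrt(2)/4.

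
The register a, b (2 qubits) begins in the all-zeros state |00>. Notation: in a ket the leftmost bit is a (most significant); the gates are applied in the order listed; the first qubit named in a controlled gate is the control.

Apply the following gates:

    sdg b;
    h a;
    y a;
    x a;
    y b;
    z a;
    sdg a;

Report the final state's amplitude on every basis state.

The final amplitudes are 0 on |00>, -sqrt(2)/2 on |01>, 0 on |10>, sqrt(2)*I/2 on |11>.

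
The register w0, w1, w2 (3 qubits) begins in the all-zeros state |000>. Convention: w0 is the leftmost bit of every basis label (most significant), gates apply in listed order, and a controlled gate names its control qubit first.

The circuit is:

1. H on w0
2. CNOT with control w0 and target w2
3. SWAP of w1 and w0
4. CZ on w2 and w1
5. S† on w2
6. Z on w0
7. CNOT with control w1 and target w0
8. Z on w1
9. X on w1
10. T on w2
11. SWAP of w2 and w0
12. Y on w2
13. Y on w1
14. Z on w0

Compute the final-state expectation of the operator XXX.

The observable XXX averages to -sqrt(2)/2.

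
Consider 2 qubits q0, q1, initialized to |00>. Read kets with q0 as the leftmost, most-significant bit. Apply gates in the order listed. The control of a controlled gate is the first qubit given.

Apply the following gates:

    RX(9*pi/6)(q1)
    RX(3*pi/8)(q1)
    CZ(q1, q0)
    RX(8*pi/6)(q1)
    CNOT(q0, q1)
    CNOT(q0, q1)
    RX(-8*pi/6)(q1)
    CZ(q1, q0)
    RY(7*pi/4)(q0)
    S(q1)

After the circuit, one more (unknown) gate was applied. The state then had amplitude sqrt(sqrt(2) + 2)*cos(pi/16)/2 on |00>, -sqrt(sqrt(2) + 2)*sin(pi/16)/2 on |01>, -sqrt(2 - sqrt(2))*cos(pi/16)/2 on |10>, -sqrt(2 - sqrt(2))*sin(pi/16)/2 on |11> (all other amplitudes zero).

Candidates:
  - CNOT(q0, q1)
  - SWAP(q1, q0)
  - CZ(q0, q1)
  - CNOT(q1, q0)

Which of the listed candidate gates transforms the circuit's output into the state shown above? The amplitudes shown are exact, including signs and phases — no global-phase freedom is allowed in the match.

The unique candidate consistent with the amplitudes is CZ(q0, q1). Key observation: gates 3-8 undo each other exactly, leaving only the rest of the circuit to track.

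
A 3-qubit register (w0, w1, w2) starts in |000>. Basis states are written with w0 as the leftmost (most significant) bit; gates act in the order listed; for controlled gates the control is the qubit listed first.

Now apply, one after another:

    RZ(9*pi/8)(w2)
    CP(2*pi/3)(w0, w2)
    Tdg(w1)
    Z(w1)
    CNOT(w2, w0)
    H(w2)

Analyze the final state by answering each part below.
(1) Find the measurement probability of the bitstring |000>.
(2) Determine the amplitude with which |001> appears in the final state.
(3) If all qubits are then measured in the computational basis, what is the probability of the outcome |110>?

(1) The probability of measuring |000> is 1/2.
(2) The amplitude on |001> is -sqrt(2)*exp(7*I*pi/16)/2.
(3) The probability of measuring |110> is 0.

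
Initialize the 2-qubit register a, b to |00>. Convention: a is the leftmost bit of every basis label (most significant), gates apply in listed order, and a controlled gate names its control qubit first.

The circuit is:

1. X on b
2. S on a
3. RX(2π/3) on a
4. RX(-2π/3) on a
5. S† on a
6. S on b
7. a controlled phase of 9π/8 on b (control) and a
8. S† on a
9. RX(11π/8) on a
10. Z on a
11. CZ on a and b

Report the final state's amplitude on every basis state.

The final amplitudes are 0 on |00>, -I*cos(5*pi/16) on |01>, 0 on |10>, sin(5*pi/16) on |11>. Key observation: gates 2-5 undo each other exactly, leaving only the rest of the circuit to track.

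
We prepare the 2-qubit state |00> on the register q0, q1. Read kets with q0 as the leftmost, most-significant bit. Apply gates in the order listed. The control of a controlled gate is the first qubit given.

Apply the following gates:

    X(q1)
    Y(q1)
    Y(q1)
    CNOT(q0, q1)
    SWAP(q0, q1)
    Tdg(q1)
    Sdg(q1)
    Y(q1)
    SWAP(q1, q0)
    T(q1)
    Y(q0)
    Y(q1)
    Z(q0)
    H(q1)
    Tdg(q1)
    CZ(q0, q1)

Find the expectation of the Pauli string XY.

The expectation value of XY is 0.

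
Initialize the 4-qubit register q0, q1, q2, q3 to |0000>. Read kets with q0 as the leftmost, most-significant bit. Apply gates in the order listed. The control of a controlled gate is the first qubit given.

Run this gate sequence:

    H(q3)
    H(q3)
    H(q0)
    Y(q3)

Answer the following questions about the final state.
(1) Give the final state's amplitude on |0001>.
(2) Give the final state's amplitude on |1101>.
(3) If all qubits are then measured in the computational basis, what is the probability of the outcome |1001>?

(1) The final state's coefficient on |0001> equals sqrt(2)*I/2. Key observation: gates 1-2 undo each other exactly, leaving only the rest of the circuit to track.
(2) The final state's coefficient on |1101> equals 0.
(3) A full measurement returns |1001> with probability 1/2.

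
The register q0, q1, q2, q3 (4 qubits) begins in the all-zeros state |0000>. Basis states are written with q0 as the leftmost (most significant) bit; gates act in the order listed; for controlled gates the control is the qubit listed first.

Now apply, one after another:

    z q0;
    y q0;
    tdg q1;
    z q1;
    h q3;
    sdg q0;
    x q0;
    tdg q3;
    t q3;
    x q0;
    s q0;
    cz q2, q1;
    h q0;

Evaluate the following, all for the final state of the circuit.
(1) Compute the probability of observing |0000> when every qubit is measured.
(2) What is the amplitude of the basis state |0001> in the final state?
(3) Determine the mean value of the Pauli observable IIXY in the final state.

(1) Outcome |0000> occurs with probability 1/4.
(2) The amplitude on |0001> is I/2.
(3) The observable IIXY averages to 0.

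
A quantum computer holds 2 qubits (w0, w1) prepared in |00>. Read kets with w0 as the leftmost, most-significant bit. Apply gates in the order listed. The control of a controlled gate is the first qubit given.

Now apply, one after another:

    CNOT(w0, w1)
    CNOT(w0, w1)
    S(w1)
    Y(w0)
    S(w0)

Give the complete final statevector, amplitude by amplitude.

The resulting statevector has amplitude -1 on |10>, and 0 on every other basis state.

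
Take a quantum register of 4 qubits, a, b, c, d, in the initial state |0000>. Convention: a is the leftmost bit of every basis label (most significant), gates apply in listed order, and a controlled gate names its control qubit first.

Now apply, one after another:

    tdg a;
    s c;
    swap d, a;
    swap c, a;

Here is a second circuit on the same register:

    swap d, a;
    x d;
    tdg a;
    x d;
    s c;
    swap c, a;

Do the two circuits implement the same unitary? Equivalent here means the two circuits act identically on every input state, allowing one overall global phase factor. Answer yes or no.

No — the two circuits implement different unitaries, even allowing a global phase.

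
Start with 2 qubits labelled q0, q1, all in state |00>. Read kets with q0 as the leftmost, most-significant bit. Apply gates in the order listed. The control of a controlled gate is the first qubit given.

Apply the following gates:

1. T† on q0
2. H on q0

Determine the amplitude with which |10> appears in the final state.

|10> carries amplitude sqrt(2)/2 in the final state.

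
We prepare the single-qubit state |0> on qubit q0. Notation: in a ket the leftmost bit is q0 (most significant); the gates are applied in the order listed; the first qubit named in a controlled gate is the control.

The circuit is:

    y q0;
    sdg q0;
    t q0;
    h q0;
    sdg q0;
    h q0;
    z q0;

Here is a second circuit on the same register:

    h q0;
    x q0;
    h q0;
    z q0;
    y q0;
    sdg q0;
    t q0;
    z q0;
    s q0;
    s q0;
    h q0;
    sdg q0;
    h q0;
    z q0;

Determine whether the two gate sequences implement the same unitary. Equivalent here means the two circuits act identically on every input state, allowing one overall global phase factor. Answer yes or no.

Yes, they are equivalent — the unitaries differ by at most a global phase.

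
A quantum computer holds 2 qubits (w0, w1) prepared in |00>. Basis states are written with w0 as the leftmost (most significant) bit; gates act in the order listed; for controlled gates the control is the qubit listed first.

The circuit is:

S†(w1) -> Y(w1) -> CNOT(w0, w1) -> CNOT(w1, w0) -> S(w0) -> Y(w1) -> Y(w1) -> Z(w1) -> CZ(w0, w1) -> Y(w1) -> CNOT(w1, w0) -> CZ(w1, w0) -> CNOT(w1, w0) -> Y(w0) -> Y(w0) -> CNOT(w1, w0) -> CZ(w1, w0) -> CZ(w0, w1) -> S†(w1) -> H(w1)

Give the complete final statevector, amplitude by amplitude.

After the circuit, the state carries amplitude 0 on |00>, 0 on |01>, sqrt(2)*I/2 on |10>, sqrt(2)*I/2 on |11>. Key observation: steps 12-17 multiply out to the identity, so the circuit reduces to the remaining gates.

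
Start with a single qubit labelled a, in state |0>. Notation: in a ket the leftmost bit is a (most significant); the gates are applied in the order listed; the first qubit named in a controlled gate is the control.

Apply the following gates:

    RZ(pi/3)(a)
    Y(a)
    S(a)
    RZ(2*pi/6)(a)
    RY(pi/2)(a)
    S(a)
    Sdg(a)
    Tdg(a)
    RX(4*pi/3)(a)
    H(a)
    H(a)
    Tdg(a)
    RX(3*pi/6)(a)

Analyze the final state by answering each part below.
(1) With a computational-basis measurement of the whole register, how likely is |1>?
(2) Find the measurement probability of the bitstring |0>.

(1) The probability of measuring |1> is 3/8. Key observation: gates 6-7 undo each other exactly, leaving only the rest of the circuit to track.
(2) The probability of measuring |0> is 5/8.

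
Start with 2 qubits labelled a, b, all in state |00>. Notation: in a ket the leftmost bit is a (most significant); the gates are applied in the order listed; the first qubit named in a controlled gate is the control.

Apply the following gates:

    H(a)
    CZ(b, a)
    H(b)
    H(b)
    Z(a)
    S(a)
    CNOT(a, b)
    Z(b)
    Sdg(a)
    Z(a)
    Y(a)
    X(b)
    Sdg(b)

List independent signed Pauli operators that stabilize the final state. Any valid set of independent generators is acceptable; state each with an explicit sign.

One valid set of independent stabilizer generators is -XY, +ZZ (any independent generating set of the same group is equally correct).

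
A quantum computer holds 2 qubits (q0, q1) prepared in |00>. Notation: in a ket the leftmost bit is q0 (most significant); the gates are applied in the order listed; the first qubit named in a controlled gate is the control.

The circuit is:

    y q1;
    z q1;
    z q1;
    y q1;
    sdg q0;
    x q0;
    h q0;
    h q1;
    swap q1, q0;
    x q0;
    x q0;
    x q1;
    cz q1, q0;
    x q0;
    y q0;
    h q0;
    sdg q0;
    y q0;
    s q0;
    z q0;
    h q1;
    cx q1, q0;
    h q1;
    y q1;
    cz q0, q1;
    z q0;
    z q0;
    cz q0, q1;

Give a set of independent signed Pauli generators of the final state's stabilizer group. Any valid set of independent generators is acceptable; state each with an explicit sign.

One valid set of independent stabilizer generators is -XX, +ZZ (any independent generating set of the same group is equally correct). Key observation: the block from step 25 through step 28 cancels to the identity and can be dropped.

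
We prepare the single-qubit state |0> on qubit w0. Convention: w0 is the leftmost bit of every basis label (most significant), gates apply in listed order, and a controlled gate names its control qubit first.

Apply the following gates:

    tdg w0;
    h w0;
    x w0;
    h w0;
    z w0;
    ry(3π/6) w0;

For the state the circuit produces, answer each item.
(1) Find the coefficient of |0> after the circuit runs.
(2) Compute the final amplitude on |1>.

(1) The final state's coefficient on |0> equals sqrt(2)/2. Key observation: gates 2-5 undo each other exactly, leaving only the rest of the circuit to track.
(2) |1> carries amplitude sqrt(2)/2 in the final state.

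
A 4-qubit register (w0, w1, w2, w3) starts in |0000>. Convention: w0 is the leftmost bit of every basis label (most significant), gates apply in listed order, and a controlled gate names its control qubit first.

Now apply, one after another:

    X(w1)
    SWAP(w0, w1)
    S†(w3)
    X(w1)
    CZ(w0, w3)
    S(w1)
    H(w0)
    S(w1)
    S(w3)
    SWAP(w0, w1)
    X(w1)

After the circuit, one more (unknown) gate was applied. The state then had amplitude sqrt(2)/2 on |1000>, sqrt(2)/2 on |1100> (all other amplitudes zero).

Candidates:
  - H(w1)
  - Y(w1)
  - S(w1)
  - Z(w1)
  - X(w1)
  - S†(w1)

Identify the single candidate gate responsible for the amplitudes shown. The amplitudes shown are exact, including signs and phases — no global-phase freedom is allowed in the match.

The unique candidate consistent with the amplitudes is Z(w1).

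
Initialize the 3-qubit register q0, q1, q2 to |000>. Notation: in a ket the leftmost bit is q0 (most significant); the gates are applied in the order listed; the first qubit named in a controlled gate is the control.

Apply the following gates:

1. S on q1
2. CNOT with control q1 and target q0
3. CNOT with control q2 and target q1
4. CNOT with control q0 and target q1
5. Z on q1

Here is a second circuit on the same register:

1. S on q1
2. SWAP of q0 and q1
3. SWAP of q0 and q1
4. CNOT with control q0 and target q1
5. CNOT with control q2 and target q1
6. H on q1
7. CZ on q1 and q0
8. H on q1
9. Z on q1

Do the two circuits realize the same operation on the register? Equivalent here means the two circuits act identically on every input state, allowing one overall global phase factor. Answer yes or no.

No — the two circuits implement different unitaries, even allowing a global phase.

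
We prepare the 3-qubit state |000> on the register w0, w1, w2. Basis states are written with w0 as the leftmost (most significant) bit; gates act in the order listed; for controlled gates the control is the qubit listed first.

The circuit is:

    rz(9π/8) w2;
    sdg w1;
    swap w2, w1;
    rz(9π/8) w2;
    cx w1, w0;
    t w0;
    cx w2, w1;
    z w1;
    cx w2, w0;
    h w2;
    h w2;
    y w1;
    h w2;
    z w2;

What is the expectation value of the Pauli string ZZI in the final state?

The observable ZZI averages to -1. Key observation: the block from step 10 through step 11 cancels to the identity and can be dropped.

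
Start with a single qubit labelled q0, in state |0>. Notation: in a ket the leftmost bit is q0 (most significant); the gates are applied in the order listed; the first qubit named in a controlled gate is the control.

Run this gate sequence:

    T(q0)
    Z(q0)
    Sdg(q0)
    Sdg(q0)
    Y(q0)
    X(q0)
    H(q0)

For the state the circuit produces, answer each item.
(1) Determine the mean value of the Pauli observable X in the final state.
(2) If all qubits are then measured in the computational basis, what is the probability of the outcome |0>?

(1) The expectation value of X is 1.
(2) The probability of measuring |0> is 1/2.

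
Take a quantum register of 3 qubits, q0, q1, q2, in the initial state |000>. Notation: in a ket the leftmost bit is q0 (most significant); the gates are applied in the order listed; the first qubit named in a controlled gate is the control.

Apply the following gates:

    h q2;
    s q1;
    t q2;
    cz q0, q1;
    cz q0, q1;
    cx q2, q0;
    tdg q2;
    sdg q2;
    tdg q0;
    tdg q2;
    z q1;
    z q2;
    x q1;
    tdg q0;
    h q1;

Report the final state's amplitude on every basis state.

The resulting statevector has amplitude 1/2 on |000>, 0 on |001>, -1/2 on |010>, 0 on |011>, 0 on |100>, -exp(3*I*pi/4)/2 on |101>, 0 on |110>, exp(3*I*pi/4)/2 on |111>.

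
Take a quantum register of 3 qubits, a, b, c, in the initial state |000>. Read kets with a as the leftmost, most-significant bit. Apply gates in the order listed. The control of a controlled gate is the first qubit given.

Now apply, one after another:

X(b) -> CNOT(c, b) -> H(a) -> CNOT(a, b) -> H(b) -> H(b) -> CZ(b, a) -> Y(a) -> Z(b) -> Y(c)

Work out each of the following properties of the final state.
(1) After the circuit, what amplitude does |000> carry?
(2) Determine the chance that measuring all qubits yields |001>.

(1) The amplitude on |000> is 0. Key observation: the block from step 5 through step 6 cancels to the identity and can be dropped.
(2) The probability of measuring |001> is 1/2.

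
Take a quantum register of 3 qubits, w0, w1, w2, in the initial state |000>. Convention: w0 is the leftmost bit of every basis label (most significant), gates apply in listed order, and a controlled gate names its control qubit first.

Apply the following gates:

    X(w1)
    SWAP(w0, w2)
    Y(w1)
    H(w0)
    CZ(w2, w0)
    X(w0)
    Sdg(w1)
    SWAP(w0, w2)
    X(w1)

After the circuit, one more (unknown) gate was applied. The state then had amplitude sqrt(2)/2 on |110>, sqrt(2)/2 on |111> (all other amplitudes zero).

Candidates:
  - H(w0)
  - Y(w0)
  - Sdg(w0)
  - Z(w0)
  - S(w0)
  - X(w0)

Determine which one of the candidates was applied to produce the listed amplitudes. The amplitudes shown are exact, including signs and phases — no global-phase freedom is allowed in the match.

The applied gate was Y(w0).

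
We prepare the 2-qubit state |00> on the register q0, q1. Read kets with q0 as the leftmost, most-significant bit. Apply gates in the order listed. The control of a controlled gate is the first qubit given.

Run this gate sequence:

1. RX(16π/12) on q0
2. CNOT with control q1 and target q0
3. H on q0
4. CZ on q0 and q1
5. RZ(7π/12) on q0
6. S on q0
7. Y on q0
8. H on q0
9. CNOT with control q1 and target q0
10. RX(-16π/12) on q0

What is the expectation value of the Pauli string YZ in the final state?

The expectation value of YZ is sqrt(2)/2.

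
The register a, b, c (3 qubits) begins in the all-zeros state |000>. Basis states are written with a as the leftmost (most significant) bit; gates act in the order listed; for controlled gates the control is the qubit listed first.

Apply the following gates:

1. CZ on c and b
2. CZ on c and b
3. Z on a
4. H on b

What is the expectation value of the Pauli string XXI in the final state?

The observable XXI averages to 0. Key observation: steps 1-2 multiply out to the identity, so the circuit reduces to the remaining gates.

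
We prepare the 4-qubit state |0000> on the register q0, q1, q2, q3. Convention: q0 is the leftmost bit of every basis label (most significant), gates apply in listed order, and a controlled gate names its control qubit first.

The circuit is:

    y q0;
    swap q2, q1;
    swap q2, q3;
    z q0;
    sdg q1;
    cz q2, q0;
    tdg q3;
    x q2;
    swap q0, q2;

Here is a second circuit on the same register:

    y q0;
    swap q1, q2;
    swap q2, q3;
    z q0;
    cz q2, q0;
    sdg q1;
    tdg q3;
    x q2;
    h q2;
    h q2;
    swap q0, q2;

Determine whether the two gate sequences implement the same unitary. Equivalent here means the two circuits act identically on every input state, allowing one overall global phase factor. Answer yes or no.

Yes — the two circuits implement the same unitary up to a global phase.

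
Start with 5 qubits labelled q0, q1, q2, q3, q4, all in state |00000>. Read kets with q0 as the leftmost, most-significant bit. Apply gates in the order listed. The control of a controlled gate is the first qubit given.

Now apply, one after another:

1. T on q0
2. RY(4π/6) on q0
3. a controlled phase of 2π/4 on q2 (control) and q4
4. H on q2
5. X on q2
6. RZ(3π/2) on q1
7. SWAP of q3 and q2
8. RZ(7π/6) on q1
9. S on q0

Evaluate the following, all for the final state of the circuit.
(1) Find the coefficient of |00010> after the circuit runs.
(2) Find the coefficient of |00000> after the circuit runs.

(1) The final state's coefficient on |00010> equals sqrt(2)*exp(2*I*pi/3)/4.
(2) The final state's coefficient on |00000> equals sqrt(2)*exp(2*I*pi/3)/4.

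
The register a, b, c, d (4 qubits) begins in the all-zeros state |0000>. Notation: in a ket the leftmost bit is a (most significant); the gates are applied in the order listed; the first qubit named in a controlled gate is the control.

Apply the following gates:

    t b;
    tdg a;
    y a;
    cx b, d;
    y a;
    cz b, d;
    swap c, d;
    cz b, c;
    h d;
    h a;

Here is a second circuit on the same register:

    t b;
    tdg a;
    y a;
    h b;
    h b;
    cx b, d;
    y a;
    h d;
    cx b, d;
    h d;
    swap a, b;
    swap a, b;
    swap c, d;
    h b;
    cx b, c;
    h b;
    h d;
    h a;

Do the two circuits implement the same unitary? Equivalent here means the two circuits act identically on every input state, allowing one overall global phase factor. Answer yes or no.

No — the two circuits implement different unitaries, even allowing a global phase.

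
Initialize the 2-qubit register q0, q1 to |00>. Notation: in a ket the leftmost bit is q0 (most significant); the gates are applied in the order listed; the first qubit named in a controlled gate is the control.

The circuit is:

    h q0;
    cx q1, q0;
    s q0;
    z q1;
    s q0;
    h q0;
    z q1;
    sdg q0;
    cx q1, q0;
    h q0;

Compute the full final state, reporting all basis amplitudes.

After the circuit, the state carries amplitude -sqrt(2)*I/2 on |00>, 0 on |01>, sqrt(2)*I/2 on |10>, 0 on |11>.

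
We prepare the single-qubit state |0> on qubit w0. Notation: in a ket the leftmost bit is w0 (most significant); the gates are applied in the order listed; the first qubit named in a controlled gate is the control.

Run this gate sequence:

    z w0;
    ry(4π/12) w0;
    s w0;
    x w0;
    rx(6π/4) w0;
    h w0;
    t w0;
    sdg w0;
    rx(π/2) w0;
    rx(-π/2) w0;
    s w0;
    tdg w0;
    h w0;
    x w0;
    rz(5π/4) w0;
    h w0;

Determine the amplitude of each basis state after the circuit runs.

The final amplitudes are (-1 + sqrt(3) - (1 + sqrt(3))*exp(3*I*pi/4))*exp(3*I*pi/8)/4 on |0>, (-1 + sqrt(3) + (1 + sqrt(3))*exp(3*I*pi/4))*exp(3*I*pi/8)/4 on |1>. Key observation: gates 6-13 undo each other exactly, leaving only the rest of the circuit to track.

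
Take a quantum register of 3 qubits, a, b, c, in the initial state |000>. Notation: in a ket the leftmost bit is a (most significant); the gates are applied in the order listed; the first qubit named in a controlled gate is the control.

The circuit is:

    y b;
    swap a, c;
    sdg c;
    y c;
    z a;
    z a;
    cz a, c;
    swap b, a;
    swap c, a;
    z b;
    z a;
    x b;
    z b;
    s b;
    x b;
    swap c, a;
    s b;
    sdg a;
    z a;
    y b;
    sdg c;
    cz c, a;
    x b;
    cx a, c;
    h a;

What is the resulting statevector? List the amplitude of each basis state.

After the circuit, the state carries amplitude -sqrt(2)/2 on |000>, sqrt(2)/2 on |100>, and 0 on every other basis state.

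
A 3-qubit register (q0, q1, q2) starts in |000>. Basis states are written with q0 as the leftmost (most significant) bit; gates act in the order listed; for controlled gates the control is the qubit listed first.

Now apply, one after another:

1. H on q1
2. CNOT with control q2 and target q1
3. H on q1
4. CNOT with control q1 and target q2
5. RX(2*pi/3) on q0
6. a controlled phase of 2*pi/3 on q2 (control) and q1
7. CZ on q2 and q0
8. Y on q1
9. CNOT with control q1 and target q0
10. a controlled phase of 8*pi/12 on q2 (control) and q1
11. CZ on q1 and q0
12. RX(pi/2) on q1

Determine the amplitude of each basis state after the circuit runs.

After the circuit, the state carries amplitude -sqrt(6)*I/4 on |000>, 0 on |001>, sqrt(6)/4 on |010>, 0 on |011>, -sqrt(2)/4 on |100>, 0 on |101>, -sqrt(2)*I/4 on |110>, 0 on |111>.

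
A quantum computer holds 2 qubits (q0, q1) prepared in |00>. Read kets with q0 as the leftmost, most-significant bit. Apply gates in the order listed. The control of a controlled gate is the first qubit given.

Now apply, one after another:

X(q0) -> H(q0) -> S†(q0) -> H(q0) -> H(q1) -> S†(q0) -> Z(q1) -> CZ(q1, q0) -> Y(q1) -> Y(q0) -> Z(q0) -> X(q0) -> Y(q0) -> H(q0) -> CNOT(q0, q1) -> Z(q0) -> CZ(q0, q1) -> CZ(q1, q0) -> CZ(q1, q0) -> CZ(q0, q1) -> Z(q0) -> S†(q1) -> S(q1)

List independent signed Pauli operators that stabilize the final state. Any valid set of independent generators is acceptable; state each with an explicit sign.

The stabilizer group can be generated by -XI, -IZ, among other valid generating sets.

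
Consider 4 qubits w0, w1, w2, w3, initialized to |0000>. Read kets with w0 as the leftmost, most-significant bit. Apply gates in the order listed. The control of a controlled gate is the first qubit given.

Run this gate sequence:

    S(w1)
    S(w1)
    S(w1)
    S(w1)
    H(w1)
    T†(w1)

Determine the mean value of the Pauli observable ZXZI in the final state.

In the final state, ZXZI has expectation sqrt(2)/2. Key observation: gates 1-4 undo each other exactly, leaving only the rest of the circuit to track.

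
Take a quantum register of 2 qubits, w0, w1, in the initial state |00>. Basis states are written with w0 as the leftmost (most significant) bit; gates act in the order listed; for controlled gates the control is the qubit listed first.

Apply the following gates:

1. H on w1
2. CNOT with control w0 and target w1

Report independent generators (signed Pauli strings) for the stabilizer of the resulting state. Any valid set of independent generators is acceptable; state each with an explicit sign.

The final state is stabilized by the group generated by +IX, +ZI; other independent generating sets are equally valid.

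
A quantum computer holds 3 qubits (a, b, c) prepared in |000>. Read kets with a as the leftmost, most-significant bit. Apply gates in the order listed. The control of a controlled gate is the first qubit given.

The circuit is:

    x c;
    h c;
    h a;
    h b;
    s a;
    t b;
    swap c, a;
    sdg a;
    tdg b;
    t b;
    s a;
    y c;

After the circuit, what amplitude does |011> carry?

The amplitude on |011> is sqrt(2)*exp(3*I*pi/4)/4. Key observation: steps 8-11 multiply out to the identity, so the circuit reduces to the remaining gates.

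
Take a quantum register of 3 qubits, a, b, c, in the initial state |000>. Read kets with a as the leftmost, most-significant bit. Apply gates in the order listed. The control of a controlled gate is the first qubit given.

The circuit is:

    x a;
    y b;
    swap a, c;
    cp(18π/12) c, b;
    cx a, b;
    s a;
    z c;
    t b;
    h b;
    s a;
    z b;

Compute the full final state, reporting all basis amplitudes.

The resulting statevector has amplitude -sqrt(2)*exp(I*pi/4)/2 on |001>, -sqrt(2)*exp(I*pi/4)/2 on |011>, and 0 on every other basis state.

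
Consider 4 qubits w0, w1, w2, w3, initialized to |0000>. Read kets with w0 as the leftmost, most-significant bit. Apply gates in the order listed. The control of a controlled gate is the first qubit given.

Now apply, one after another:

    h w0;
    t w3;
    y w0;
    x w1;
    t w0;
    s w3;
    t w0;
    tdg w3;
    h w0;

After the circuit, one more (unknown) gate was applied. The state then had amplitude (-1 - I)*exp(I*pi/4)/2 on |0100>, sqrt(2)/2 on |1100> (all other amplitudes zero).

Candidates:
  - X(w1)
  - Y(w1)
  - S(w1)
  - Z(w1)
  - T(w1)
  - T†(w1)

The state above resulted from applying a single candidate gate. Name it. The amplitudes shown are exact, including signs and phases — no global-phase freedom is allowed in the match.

It was T(w1) that produced the state shown.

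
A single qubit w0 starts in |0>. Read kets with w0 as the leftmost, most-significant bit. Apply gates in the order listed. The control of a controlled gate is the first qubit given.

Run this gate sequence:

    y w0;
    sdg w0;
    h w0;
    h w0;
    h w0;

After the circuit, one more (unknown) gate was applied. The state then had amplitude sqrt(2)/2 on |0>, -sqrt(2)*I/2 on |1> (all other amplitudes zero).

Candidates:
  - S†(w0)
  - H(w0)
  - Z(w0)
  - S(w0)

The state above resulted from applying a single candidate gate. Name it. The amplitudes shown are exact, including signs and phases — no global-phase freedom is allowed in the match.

The unique candidate consistent with the amplitudes is S(w0). Key observation: gates 3-4 undo each other exactly, leaving only the rest of the circuit to track.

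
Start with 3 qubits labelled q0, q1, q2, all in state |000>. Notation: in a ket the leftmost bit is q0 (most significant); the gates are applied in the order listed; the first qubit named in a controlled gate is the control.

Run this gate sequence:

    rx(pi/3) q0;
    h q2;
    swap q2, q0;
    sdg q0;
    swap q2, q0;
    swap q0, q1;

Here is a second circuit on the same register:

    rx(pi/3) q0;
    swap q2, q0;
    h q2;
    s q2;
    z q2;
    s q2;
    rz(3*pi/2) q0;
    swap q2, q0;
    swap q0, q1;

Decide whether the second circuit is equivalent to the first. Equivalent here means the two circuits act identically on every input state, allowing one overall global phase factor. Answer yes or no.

No — the two circuits implement different unitaries, even allowing a global phase.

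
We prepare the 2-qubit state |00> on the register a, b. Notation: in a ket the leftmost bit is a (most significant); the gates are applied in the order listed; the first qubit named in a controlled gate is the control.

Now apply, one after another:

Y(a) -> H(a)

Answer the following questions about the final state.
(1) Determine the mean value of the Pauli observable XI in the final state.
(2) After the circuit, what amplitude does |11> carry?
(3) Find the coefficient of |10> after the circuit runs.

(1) In the final state, XI has expectation -1.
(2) |11> carries amplitude 0 in the final state.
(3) The amplitude on |10> is -sqrt(2)*I/2.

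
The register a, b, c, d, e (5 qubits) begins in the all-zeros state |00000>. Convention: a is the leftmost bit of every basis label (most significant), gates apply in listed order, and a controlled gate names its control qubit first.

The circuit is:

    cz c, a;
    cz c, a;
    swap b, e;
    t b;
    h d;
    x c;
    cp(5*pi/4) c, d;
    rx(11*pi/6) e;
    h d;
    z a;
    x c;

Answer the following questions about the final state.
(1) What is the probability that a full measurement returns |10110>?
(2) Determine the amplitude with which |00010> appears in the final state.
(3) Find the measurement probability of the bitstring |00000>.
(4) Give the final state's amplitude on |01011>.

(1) The probability of measuring |10110> is 0. Key observation: steps 1-2 multiply out to the identity, so the circuit reduces to the remaining gates.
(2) |00010> carries amplitude -sqrt(6)/8 - sqrt(2)/8 - sqrt(6)*exp(I*pi/4)/8 - sqrt(2)*exp(I*pi/4)/8 in the final state.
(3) A full measurement returns |00000> with probability -sqrt(2)/8 - sqrt(6)/16 + sqrt(3)/8 + 1/4.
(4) |01011> carries amplitude 0 in the final state.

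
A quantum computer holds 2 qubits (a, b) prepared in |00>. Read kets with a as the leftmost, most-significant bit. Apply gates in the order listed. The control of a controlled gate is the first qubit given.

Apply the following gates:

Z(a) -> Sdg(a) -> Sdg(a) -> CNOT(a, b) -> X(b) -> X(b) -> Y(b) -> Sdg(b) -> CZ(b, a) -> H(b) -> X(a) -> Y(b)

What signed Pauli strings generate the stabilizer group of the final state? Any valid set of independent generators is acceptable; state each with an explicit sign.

The stabilizer group can be generated by +IX, -ZI, among other valid generating sets.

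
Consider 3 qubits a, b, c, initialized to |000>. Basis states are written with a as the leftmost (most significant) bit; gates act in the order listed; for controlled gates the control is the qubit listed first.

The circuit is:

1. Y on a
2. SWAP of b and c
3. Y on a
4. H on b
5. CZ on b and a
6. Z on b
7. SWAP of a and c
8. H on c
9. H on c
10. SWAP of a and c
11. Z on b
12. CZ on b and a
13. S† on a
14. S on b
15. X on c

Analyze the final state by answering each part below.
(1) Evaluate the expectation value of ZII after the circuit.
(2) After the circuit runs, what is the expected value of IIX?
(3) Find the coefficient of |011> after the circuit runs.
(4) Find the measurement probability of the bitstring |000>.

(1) The expectation value of ZII is 1. Key observation: gates 5-12 undo each other exactly, leaving only the rest of the circuit to track.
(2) The observable IIX averages to 0.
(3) The final state's coefficient on |011> equals sqrt(2)*I/2.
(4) The probability of measuring |000> is 0.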